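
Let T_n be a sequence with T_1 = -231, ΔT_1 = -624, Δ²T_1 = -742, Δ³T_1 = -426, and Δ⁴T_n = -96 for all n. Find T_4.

-4755

Build the table forward from the leading diagonal:
Δ⁴: -96, -96, -96, -96
Δ³: -426, -522, -618, -714
Δ²: -742, -1168, -1690, -2308
Δ: -624, -1366, -2534, -4224
T: -231, -855, -2221, -4755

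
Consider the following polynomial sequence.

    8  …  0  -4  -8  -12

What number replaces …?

4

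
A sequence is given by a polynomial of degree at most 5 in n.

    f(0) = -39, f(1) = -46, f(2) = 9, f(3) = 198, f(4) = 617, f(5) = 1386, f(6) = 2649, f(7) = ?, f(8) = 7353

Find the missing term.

4574

Using the first 7 terms:
Δ: -7  55  189  419  769  1263
Δ²: 62  134  230  350  494
Δ³: 72  96  120  144
Δ⁴: 24  24  24
Constant fourth difference = 24.
Extend forward: 144 + 24 = 168;  494 + 168 = 662;  1263 + 662 = 1925;  2649 + 1925 = 4574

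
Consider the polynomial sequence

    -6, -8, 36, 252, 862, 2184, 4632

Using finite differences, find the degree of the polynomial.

4

-2, 44, 216, 610, 1322, 2448
46, 172, 394, 712, 1126
126, 222, 318, 414
96, 96, 96
The fourth differences are constant, so the polynomial has degree 4.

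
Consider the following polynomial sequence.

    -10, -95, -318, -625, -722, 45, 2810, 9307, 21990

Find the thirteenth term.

215582

D1: -85, -223, -307, -97, 767, 2765, 6497, 12683
D2: -138, -84, 210, 864, 1998, 3732, 6186
D3: 54, 294, 654, 1134, 1734, 2454
D4: 240, 360, 480, 600, 720
D5: 120, 120, 120, 120
Fifth differences constant at 120.
720 + 120 = 840;  2454 + 840 = 3294;  6186 + 3294 = 9480;  12683 + 9480 = 22163;  21990 + 22163 = 44153
840 + 120 = 960;  3294 + 960 = 4254;  9480 + 4254 = 13734;  22163 + 13734 = 35897;  44153 + 35897 = 80050
960 + 120 = 1080;  4254 + 1080 = 5334;  13734 + 5334 = 19068;  35897 + 19068 = 54965;  80050 + 54965 = 135015
1080 + 120 = 1200;  5334 + 1200 = 6534;  19068 + 6534 = 25602;  54965 + 25602 = 80567;  135015 + 80567 = 215582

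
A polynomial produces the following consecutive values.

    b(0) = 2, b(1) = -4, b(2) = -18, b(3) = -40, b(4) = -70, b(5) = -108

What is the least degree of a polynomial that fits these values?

Δ: -6, -14, -22, -30, -38
Δ²: -8, -8, -8, -8
The second differences are constant, so the polynomial has degree 2.

2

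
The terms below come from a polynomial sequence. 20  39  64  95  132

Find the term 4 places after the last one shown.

340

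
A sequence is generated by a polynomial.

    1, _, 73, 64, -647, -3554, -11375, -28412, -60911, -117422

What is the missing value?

10

Using the last 8 terms:
Δ: -9  -711  -2907  -7821  -17037  -32499  -56511
Δ²: -702  -2196  -4914  -9216  -15462  -24012
Δ³: -1494  -2718  -4302  -6246  -8550
Δ⁴: -1224  -1584  -1944  -2304
Δ⁵: -360  -360  -360
Constant fifth difference = -360.
Extend backward: -1224 + 360 = -864;  -1494 + 864 = -630;  -702 + 630 = -72;  -9 + 72 = 63;  73 − 63 = 10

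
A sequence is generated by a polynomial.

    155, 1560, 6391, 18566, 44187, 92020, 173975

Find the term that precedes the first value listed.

-38

Δ: 1405  4831  12175  25621  47833  81955
Δ²: 3426  7344  13446  22212  34122
Δ³: 3918  6102  8766  11910
Δ⁴: 2184  2664  3144
Δ⁵: 480  480
The fifth differences are constant at 480.
Work back: 2184 − 480 = 1704;  3918 − 1704 = 2214;  3426 − 2214 = 1212;  1405 − 1212 = 193;  155 − 193 = -38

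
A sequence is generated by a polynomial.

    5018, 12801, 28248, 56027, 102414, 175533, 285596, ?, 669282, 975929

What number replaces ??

445143

Using the first 7 terms:
7783, 15447, 27779, 46387, 73119, 110063
7664, 12332, 18608, 26732, 36944
4668, 6276, 8124, 10212
1608, 1848, 2088
240, 240
Constant fifth difference = 240.
Extend forward: 2088 + 240 = 2328;  10212 + 2328 = 12540;  36944 + 12540 = 49484;  110063 + 49484 = 159547;  285596 + 159547 = 445143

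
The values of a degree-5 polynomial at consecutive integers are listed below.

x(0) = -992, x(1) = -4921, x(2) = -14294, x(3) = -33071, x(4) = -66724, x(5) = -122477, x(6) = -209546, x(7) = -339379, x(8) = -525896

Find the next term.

-785729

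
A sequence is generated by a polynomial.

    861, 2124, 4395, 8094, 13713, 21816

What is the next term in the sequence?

First differences: 1263, 2271, 3699, 5619, 8103
Second differences: 1008, 1428, 1920, 2484
Third differences: 420, 492, 564
Fourth differences: 72, 72
Constant fourth difference = 72, so extend:
564 + 72 = 636;  2484 + 636 = 3120;  8103 + 3120 = 11223;  21816 + 11223 = 33039

33039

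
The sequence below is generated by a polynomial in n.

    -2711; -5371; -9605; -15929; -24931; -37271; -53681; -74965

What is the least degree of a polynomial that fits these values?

D1: -2660, -4234, -6324, -9002, -12340, -16410, -21284
D2: -1574, -2090, -2678, -3338, -4070, -4874
D3: -516, -588, -660, -732, -804
D4: -72, -72, -72, -72
The fourth differences are constant, so the polynomial has degree 4.

4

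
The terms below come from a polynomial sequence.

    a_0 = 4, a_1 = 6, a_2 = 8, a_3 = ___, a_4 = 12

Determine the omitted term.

10

Using the first 3 terms:
D1: 2, 2
Constant first difference = 2.
Extend forward: 8 + 2 = 10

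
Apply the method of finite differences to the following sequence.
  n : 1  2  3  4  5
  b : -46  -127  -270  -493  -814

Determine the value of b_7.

Δ: -81, -143, -223, -321
Δ²: -62, -80, -98
Δ³: -18, -18
Third differences constant at -18.
-98 − 18 = -116;  -321 − 116 = -437;  -814 − 437 = -1251
-116 − 18 = -134;  -437 − 134 = -571;  -1251 − 571 = -1822

-1822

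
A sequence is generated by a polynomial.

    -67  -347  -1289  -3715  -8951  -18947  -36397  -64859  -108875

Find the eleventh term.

-267377

D1: -280  -942  -2426  -5236  -9996  -17450  -28462  -44016
D2: -662  -1484  -2810  -4760  -7454  -11012  -15554
D3: -822  -1326  -1950  -2694  -3558  -4542
D4: -504  -624  -744  -864  -984
D5: -120  -120  -120  -120
Constant fifth difference = -120, so extend:
-984 − 120 = -1104;  -4542 − 1104 = -5646;  -15554 − 5646 = -21200;  -44016 − 21200 = -65216;  -108875 − 65216 = -174091
-1104 − 120 = -1224;  -5646 − 1224 = -6870;  -21200 − 6870 = -28070;  -65216 − 28070 = -93286;  -174091 − 93286 = -267377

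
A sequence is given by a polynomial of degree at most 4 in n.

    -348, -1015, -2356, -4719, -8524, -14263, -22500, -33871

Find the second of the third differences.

-420

First differences: -667, -1341, -2363, -3805, -5739, -8237, -11371
Second differences: -674, -1022, -1442, -1934, -2498, -3134
Third differences: -348, -420, -492, -564, -636
Fourth differences: -72, -72, -72, -72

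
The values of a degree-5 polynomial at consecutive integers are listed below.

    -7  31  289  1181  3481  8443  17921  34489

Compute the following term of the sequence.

61561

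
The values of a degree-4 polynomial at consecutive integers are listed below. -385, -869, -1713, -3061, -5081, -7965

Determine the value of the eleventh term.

D1: -484 , -844 , -1348 , -2020 , -2884
D2: -360 , -504 , -672 , -864
D3: -144 , -168 , -192
D4: -24 , -24
The fourth differences are constant (-24).
-192 − 24 = -216;  -864 − 216 = -1080;  -2884 − 1080 = -3964;  -7965 − 3964 = -11929
-216 − 24 = -240;  -1080 − 240 = -1320;  -3964 − 1320 = -5284;  -11929 − 5284 = -17213
-240 − 24 = -264;  -1320 − 264 = -1584;  -5284 − 1584 = -6868;  -17213 − 6868 = -24081
-264 − 24 = -288;  -1584 − 288 = -1872;  -6868 − 1872 = -8740;  -24081 − 8740 = -32821
-288 − 24 = -312;  -1872 − 312 = -2184;  -8740 − 2184 = -10924;  -32821 − 10924 = -43745

-43745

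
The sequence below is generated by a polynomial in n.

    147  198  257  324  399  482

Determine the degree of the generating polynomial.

2

51, 59, 67, 75, 83
8, 8, 8, 8
The second differences are constant, so the polynomial has degree 2.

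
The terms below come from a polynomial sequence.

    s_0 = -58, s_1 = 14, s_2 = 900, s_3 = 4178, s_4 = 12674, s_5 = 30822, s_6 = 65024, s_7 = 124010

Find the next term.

219198

First differences: 72  886  3278  8496  18148  34202  58986
Second differences: 814  2392  5218  9652  16054  24784
Third differences: 1578  2826  4434  6402  8730
Fourth differences: 1248  1608  1968  2328
Fifth differences: 360  360  360
Constant fifth difference = 360, so extend:
2328 + 360 = 2688;  8730 + 2688 = 11418;  24784 + 11418 = 36202;  58986 + 36202 = 95188;  124010 + 95188 = 219198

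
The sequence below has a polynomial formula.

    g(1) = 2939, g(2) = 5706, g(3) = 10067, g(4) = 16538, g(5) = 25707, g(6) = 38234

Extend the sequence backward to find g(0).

1322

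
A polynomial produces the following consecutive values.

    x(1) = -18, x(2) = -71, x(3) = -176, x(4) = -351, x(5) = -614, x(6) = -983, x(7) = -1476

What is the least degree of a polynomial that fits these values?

3

Δ: -53, -105, -175, -263, -369, -493
Δ²: -52, -70, -88, -106, -124
Δ³: -18, -18, -18, -18
The third differences are constant, so the polynomial has degree 3.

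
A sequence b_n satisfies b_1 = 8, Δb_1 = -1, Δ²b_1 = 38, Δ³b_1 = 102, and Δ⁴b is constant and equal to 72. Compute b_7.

3692

Build the table forward from the leading diagonal:
D4: 72, 72, 72, 72, 72, 72, 72
D3: 102, 174, 246, 318, 390, 462, 534
D2: 38, 140, 314, 560, 878, 1268, 1730
D1: -1, 37, 177, 491, 1051, 1929, 3197
b: 8, 7, 44, 221, 712, 1763, 3692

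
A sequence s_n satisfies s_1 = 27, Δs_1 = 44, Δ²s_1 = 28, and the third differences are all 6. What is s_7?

Build the table forward from the leading diagonal:
D3: 6  6  6  6  6  6  6
D2: 28  34  40  46  52  58  64
D1: 44  72  106  146  192  244  302
s: 27  71  143  249  395  587  831

831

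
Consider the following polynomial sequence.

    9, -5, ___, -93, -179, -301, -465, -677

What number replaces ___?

Using the last 5 terms:
-86, -122, -164, -212
-36, -42, -48
-6, -6
Constant third difference = -6.
Extend backward: -36 + 6 = -30;  -86 + 30 = -56;  -93 + 56 = -37

-37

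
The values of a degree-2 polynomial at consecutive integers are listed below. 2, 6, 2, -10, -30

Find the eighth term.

-138

First differences: 4, -4, -12, -20
Second differences: -8, -8, -8
Second differences constant at -8.
-20 − 8 = -28;  -30 − 28 = -58
-28 − 8 = -36;  -58 − 36 = -94
-36 − 8 = -44;  -94 − 44 = -138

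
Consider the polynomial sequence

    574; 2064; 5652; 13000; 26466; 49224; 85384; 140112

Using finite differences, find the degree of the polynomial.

5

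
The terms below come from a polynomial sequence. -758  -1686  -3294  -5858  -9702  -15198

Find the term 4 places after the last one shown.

Δ: -928, -1608, -2564, -3844, -5496
Δ²: -680, -956, -1280, -1652
Δ³: -276, -324, -372
Δ⁴: -48, -48
Fourth differences constant at -48.
-372 − 48 = -420;  -1652 − 420 = -2072;  -5496 − 2072 = -7568;  -15198 − 7568 = -22766
-420 − 48 = -468;  -2072 − 468 = -2540;  -7568 − 2540 = -10108;  -22766 − 10108 = -32874
-468 − 48 = -516;  -2540 − 516 = -3056;  -10108 − 3056 = -13164;  -32874 − 13164 = -46038
-516 − 48 = -564;  -3056 − 564 = -3620;  -13164 − 3620 = -16784;  -46038 − 16784 = -62822

-62822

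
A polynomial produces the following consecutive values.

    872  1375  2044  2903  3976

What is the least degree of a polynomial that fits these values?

3

First differences: 503, 669, 859, 1073
Second differences: 166, 190, 214
Third differences: 24, 24
The third differences are constant, so the polynomial has degree 3.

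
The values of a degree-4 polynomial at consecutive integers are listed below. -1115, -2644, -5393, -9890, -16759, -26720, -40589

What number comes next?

-1529 , -2749 , -4497 , -6869 , -9961 , -13869
-1220 , -1748 , -2372 , -3092 , -3908
-528 , -624 , -720 , -816
-96 , -96 , -96
Fourth differences constant at -96.
-816 − 96 = -912;  -3908 − 912 = -4820;  -13869 − 4820 = -18689;  -40589 − 18689 = -59278

-59278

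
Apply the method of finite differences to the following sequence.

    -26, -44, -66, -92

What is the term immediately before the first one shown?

-18  -22  -26
-4  -4
The second differences are constant at -4.
Work back: -18 + 4 = -14;  -26 + 14 = -12

-12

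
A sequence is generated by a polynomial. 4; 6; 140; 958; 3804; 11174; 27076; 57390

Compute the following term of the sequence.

110228

2  134  818  2846  7370  15902  30314
132  684  2028  4524  8532  14412
552  1344  2496  4008  5880
792  1152  1512  1872
360  360  360
The fifth differences are constant (360).
1872 + 360 = 2232;  5880 + 2232 = 8112;  14412 + 8112 = 22524;  30314 + 22524 = 52838;  57390 + 52838 = 110228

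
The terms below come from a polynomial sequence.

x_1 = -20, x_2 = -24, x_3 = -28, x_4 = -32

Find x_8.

Δ: -4, -4, -4
First differences constant at -4.
-32 − 4 = -36
-36 − 4 = -40
-40 − 4 = -44
-44 − 4 = -48

-48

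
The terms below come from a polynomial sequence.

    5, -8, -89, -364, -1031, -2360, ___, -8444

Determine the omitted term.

-4693

Using the first 6 terms:
First differences: -13, -81, -275, -667, -1329
Second differences: -68, -194, -392, -662
Third differences: -126, -198, -270
Fourth differences: -72, -72
Constant fourth difference = -72.
Extend forward: -270 − 72 = -342;  -662 − 342 = -1004;  -1329 − 1004 = -2333;  -2360 − 2333 = -4693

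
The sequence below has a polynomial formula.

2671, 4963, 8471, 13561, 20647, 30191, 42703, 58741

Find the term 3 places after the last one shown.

134311

D1: 2292, 3508, 5090, 7086, 9544, 12512, 16038
D2: 1216, 1582, 1996, 2458, 2968, 3526
D3: 366, 414, 462, 510, 558
D4: 48, 48, 48, 48
The fourth differences are constant (48).
558 + 48 = 606;  3526 + 606 = 4132;  16038 + 4132 = 20170;  58741 + 20170 = 78911
606 + 48 = 654;  4132 + 654 = 4786;  20170 + 4786 = 24956;  78911 + 24956 = 103867
654 + 48 = 702;  4786 + 702 = 5488;  24956 + 5488 = 30444;  103867 + 30444 = 134311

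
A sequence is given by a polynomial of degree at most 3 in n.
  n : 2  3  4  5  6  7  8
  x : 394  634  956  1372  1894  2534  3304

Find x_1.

224

First differences: 240, 322, 416, 522, 640, 770
Second differences: 82, 94, 106, 118, 130
Third differences: 12, 12, 12, 12
The third differences are constant at 12.
Work back: 82 − 12 = 70;  240 − 70 = 170;  394 − 170 = 224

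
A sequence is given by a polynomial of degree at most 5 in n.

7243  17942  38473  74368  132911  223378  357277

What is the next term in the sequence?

10699, 20531, 35895, 58543, 90467, 133899
9832, 15364, 22648, 31924, 43432
5532, 7284, 9276, 11508
1752, 1992, 2232
240, 240
The fifth differences are constant (240).
2232 + 240 = 2472;  11508 + 2472 = 13980;  43432 + 13980 = 57412;  133899 + 57412 = 191311;  357277 + 191311 = 548588

548588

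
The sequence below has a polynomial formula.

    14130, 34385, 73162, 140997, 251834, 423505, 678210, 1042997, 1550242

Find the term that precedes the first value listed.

4789

First differences: 20255, 38777, 67835, 110837, 171671, 254705, 364787, 507245
Second differences: 18522, 29058, 43002, 60834, 83034, 110082, 142458
Third differences: 10536, 13944, 17832, 22200, 27048, 32376
Fourth differences: 3408, 3888, 4368, 4848, 5328
Fifth differences: 480, 480, 480, 480
The fifth differences are constant at 480.
Work back: 3408 − 480 = 2928;  10536 − 2928 = 7608;  18522 − 7608 = 10914;  20255 − 10914 = 9341;  14130 − 9341 = 4789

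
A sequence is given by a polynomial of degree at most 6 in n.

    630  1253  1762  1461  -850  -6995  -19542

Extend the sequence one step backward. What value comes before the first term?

205

Δ: 623  509  -301  -2311  -6145  -12547
Δ²: -114  -810  -2010  -3834  -6402
Δ³: -696  -1200  -1824  -2568
Δ⁴: -504  -624  -744
Δ⁵: -120  -120
The fifth differences are constant at -120.
Work back: -504 + 120 = -384;  -696 + 384 = -312;  -114 + 312 = 198;  623 − 198 = 425;  630 − 425 = 205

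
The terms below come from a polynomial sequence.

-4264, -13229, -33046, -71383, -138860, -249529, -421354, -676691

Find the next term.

-1042768

Δ: -8965  -19817  -38337  -67477  -110669  -171825  -255337
Δ²: -10852  -18520  -29140  -43192  -61156  -83512
Δ³: -7668  -10620  -14052  -17964  -22356
Δ⁴: -2952  -3432  -3912  -4392
Δ⁵: -480  -480  -480
Fifth differences constant at -480.
-4392 − 480 = -4872;  -22356 − 4872 = -27228;  -83512 − 27228 = -110740;  -255337 − 110740 = -366077;  -676691 − 366077 = -1042768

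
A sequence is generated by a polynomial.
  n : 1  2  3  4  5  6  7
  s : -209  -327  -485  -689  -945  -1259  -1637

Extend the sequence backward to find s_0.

-125

D1: -118  -158  -204  -256  -314  -378
D2: -40  -46  -52  -58  -64
D3: -6  -6  -6  -6
The third differences are constant at -6.
Work back: -40 + 6 = -34;  -118 + 34 = -84;  -209 + 84 = -125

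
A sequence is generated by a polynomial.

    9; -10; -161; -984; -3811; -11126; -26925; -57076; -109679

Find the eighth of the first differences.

First differences: -19, -151, -823, -2827, -7315, -15799, -30151, -52603
Second differences: -132, -672, -2004, -4488, -8484, -14352, -22452
Third differences: -540, -1332, -2484, -3996, -5868, -8100
Fourth differences: -792, -1152, -1512, -1872, -2232
Fifth differences: -360, -360, -360, -360

-52603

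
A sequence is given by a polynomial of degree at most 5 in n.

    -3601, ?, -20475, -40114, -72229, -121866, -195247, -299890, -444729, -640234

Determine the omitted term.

-9322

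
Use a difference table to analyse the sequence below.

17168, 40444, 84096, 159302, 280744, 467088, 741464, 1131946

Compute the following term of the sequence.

First differences: 23276, 43652, 75206, 121442, 186344, 274376, 390482
Second differences: 20376, 31554, 46236, 64902, 88032, 116106
Third differences: 11178, 14682, 18666, 23130, 28074
Fourth differences: 3504, 3984, 4464, 4944
Fifth differences: 480, 480, 480
Fifth differences constant at 480.
4944 + 480 = 5424;  28074 + 5424 = 33498;  116106 + 33498 = 149604;  390482 + 149604 = 540086;  1131946 + 540086 = 1672032

1672032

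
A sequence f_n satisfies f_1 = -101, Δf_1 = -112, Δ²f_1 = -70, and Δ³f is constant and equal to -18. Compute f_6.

Build the table forward from the leading diagonal:
D3: -18  -18  -18  -18  -18  -18
D2: -70  -88  -106  -124  -142  -160
D1: -112  -182  -270  -376  -500  -642
f: -101  -213  -395  -665  -1041  -1541

-1541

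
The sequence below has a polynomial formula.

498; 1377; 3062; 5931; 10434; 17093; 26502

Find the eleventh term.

D1: 879, 1685, 2869, 4503, 6659, 9409
D2: 806, 1184, 1634, 2156, 2750
D3: 378, 450, 522, 594
D4: 72, 72, 72
Fourth differences constant at 72.
594 + 72 = 666;  2750 + 666 = 3416;  9409 + 3416 = 12825;  26502 + 12825 = 39327
666 + 72 = 738;  3416 + 738 = 4154;  12825 + 4154 = 16979;  39327 + 16979 = 56306
738 + 72 = 810;  4154 + 810 = 4964;  16979 + 4964 = 21943;  56306 + 21943 = 78249
810 + 72 = 882;  4964 + 882 = 5846;  21943 + 5846 = 27789;  78249 + 27789 = 106038

106038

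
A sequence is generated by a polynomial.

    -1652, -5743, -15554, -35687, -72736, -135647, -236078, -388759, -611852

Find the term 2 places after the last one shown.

-1361242

Δ: -4091  -9811  -20133  -37049  -62911  -100431  -152681  -223093
Δ²: -5720  -10322  -16916  -25862  -37520  -52250  -70412
Δ³: -4602  -6594  -8946  -11658  -14730  -18162
Δ⁴: -1992  -2352  -2712  -3072  -3432
Δ⁵: -360  -360  -360  -360
The fifth differences are constant (-360).
-3432 − 360 = -3792;  -18162 − 3792 = -21954;  -70412 − 21954 = -92366;  -223093 − 92366 = -315459;  -611852 − 315459 = -927311
-3792 − 360 = -4152;  -21954 − 4152 = -26106;  -92366 − 26106 = -118472;  -315459 − 118472 = -433931;  -927311 − 433931 = -1361242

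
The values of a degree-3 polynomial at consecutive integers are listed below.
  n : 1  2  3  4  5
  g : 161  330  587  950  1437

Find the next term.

First differences: 169, 257, 363, 487
Second differences: 88, 106, 124
Third differences: 18, 18
The third differences are constant (18).
124 + 18 = 142;  487 + 142 = 629;  1437 + 629 = 2066

2066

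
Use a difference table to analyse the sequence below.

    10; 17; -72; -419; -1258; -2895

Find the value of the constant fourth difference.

-72

D1: 7, -89, -347, -839, -1637
D2: -96, -258, -492, -798
D3: -162, -234, -306
D4: -72, -72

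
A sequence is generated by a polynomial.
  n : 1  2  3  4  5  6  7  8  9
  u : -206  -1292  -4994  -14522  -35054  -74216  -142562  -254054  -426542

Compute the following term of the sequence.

-682244

First differences: -1086 , -3702 , -9528 , -20532 , -39162 , -68346 , -111492 , -172488
Second differences: -2616 , -5826 , -11004 , -18630 , -29184 , -43146 , -60996
Third differences: -3210 , -5178 , -7626 , -10554 , -13962 , -17850
Fourth differences: -1968 , -2448 , -2928 , -3408 , -3888
Fifth differences: -480 , -480 , -480 , -480
Constant fifth difference = -480, so extend:
-3888 − 480 = -4368;  -17850 − 4368 = -22218;  -60996 − 22218 = -83214;  -172488 − 83214 = -255702;  -426542 − 255702 = -682244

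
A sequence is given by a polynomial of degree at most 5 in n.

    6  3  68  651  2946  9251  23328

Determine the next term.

50763

-3, 65, 583, 2295, 6305, 14077
68, 518, 1712, 4010, 7772
450, 1194, 2298, 3762
744, 1104, 1464
360, 360
Constant fifth difference = 360, so extend:
1464 + 360 = 1824;  3762 + 1824 = 5586;  7772 + 5586 = 13358;  14077 + 13358 = 27435;  23328 + 27435 = 50763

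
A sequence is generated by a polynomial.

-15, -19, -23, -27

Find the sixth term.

-4, -4, -4
The first differences are constant (-4).
-27 − 4 = -31
-31 − 4 = -35

-35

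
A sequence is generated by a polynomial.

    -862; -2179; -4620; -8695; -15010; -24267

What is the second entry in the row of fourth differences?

Δ: -1317, -2441, -4075, -6315, -9257
Δ²: -1124, -1634, -2240, -2942
Δ³: -510, -606, -702
Δ⁴: -96, -96

-96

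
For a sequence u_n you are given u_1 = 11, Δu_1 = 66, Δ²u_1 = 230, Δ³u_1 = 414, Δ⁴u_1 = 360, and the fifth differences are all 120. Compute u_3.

Build the table forward from the leading diagonal:
D5: 120, 120, 120
D4: 360, 480, 600
D3: 414, 774, 1254
D2: 230, 644, 1418
D1: 66, 296, 940
u: 11, 77, 373

373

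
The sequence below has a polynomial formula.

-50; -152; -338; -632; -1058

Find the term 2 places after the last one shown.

First differences: -102 , -186 , -294 , -426
Second differences: -84 , -108 , -132
Third differences: -24 , -24
Constant third difference = -24, so extend:
-132 − 24 = -156;  -426 − 156 = -582;  -1058 − 582 = -1640
-156 − 24 = -180;  -582 − 180 = -762;  -1640 − 762 = -2402

-2402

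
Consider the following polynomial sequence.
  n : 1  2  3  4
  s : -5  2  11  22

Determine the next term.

35

First differences: 7, 9, 11
Second differences: 2, 2
Constant second difference = 2, so extend:
11 + 2 = 13;  22 + 13 = 35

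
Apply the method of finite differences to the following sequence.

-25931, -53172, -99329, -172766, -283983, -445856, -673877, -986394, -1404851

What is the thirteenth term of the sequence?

-27241  -46157  -73437  -111217  -161873  -228021  -312517  -418457
-18916  -27280  -37780  -50656  -66148  -84496  -105940
-8364  -10500  -12876  -15492  -18348  -21444
-2136  -2376  -2616  -2856  -3096
-240  -240  -240  -240
Fifth differences constant at -240.
-3096 − 240 = -3336;  -21444 − 3336 = -24780;  -105940 − 24780 = -130720;  -418457 − 130720 = -549177;  -1404851 − 549177 = -1954028
-3336 − 240 = -3576;  -24780 − 3576 = -28356;  -130720 − 28356 = -159076;  -549177 − 159076 = -708253;  -1954028 − 708253 = -2662281
-3576 − 240 = -3816;  -28356 − 3816 = -32172;  -159076 − 32172 = -191248;  -708253 − 191248 = -899501;  -2662281 − 899501 = -3561782
-3816 − 240 = -4056;  -32172 − 4056 = -36228;  -191248 − 36228 = -227476;  -899501 − 227476 = -1126977;  -3561782 − 1126977 = -4688759

-4688759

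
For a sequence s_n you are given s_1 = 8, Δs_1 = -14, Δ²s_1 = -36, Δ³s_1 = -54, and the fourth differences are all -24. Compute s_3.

Build the table forward from the leading diagonal:
Fourth differences: -24, -24, -24
Third differences: -54, -78, -102
Second differences: -36, -90, -168
First differences: -14, -50, -140
s: 8, -6, -56

-56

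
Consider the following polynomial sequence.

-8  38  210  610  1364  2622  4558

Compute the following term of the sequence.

7370

First differences: 46  172  400  754  1258  1936
Second differences: 126  228  354  504  678
Third differences: 102  126  150  174
Fourth differences: 24  24  24
The fourth differences are constant (24).
174 + 24 = 198;  678 + 198 = 876;  1936 + 876 = 2812;  4558 + 2812 = 7370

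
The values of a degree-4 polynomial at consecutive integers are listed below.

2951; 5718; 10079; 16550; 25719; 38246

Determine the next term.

54863

Δ: 2767, 4361, 6471, 9169, 12527
Δ²: 1594, 2110, 2698, 3358
Δ³: 516, 588, 660
Δ⁴: 72, 72
Constant fourth difference = 72, so extend:
660 + 72 = 732;  3358 + 732 = 4090;  12527 + 4090 = 16617;  38246 + 16617 = 54863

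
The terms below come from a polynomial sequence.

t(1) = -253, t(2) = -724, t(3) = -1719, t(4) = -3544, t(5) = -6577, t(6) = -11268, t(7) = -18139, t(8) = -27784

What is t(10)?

-58132

D1: -471 , -995 , -1825 , -3033 , -4691 , -6871 , -9645
D2: -524 , -830 , -1208 , -1658 , -2180 , -2774
D3: -306 , -378 , -450 , -522 , -594
D4: -72 , -72 , -72 , -72
Fourth differences constant at -72.
-594 − 72 = -666;  -2774 − 666 = -3440;  -9645 − 3440 = -13085;  -27784 − 13085 = -40869
-666 − 72 = -738;  -3440 − 738 = -4178;  -13085 − 4178 = -17263;  -40869 − 17263 = -58132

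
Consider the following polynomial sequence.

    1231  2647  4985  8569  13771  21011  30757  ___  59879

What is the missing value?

43525

Using the first 7 terms:
Δ: 1416, 2338, 3584, 5202, 7240, 9746
Δ²: 922, 1246, 1618, 2038, 2506
Δ³: 324, 372, 420, 468
Δ⁴: 48, 48, 48
Constant fourth difference = 48.
Extend forward: 468 + 48 = 516;  2506 + 516 = 3022;  9746 + 3022 = 12768;  30757 + 12768 = 43525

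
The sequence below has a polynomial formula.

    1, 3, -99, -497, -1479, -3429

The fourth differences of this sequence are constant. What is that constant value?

-96

Δ: 2, -102, -398, -982, -1950
Δ²: -104, -296, -584, -968
Δ³: -192, -288, -384
Δ⁴: -96, -96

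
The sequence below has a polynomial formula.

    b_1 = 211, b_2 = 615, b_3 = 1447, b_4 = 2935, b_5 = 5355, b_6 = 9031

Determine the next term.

14335

404  832  1488  2420  3676
428  656  932  1256
228  276  324
48  48
Constant fourth difference = 48, so extend:
324 + 48 = 372;  1256 + 372 = 1628;  3676 + 1628 = 5304;  9031 + 5304 = 14335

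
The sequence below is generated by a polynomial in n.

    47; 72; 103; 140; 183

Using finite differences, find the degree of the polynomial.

2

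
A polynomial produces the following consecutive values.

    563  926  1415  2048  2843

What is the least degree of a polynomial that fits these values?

Δ: 363, 489, 633, 795
Δ²: 126, 144, 162
Δ³: 18, 18
The third differences are constant, so the polynomial has degree 3.

3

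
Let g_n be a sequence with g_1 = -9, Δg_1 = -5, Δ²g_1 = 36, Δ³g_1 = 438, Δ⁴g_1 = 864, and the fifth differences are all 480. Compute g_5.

Build the table forward from the leading diagonal:
D5: 480, 480, 480, 480, 480
D4: 864, 1344, 1824, 2304, 2784
D3: 438, 1302, 2646, 4470, 6774
D2: 36, 474, 1776, 4422, 8892
D1: -5, 31, 505, 2281, 6703
g: -9, -14, 17, 522, 2803

2803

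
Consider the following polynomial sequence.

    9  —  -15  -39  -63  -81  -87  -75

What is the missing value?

Using the last 6 terms:
-24, -24, -18, -6, 12
0, 6, 12, 18
6, 6, 6
Constant third difference = 6.
Extend backward: 0 − 6 = -6;  -24 + 6 = -18;  -15 + 18 = 3

3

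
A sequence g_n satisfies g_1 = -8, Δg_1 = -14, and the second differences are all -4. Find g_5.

Build the table forward from the leading diagonal:
Second differences: -4, -4, -4, -4, -4
First differences: -14, -18, -22, -26, -30
g: -8, -22, -40, -62, -88

-88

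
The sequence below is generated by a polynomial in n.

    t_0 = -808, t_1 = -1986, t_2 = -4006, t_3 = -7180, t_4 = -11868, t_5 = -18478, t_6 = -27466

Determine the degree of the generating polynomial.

4

-1178, -2020, -3174, -4688, -6610, -8988
-842, -1154, -1514, -1922, -2378
-312, -360, -408, -456
-48, -48, -48
The fourth differences are constant, so the polynomial has degree 4.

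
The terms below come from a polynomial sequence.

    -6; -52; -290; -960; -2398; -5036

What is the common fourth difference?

D1: -46, -238, -670, -1438, -2638
D2: -192, -432, -768, -1200
D3: -240, -336, -432
D4: -96, -96

-96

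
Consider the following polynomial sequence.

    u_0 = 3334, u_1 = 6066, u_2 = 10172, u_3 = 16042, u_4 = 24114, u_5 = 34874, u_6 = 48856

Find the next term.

66642

First differences: 2732  4106  5870  8072  10760  13982
Second differences: 1374  1764  2202  2688  3222
Third differences: 390  438  486  534
Fourth differences: 48  48  48
Constant fourth difference = 48, so extend:
534 + 48 = 582;  3222 + 582 = 3804;  13982 + 3804 = 17786;  48856 + 17786 = 66642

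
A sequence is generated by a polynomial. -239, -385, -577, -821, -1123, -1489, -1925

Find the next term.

-2437

First differences: -146, -192, -244, -302, -366, -436
Second differences: -46, -52, -58, -64, -70
Third differences: -6, -6, -6, -6
Constant third difference = -6, so extend:
-70 − 6 = -76;  -436 − 76 = -512;  -1925 − 512 = -2437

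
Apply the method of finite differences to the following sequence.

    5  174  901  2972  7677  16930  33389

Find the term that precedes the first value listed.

-8

D1: 169, 727, 2071, 4705, 9253, 16459
D2: 558, 1344, 2634, 4548, 7206
D3: 786, 1290, 1914, 2658
D4: 504, 624, 744
D5: 120, 120
The fifth differences are constant at 120.
Work back: 504 − 120 = 384;  786 − 384 = 402;  558 − 402 = 156;  169 − 156 = 13;  5 − 13 = -8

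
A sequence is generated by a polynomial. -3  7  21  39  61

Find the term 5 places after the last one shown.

231

D1: 10, 14, 18, 22
D2: 4, 4, 4
Constant second difference = 4, so extend:
22 + 4 = 26;  61 + 26 = 87
26 + 4 = 30;  87 + 30 = 117
30 + 4 = 34;  117 + 34 = 151
34 + 4 = 38;  151 + 38 = 189
38 + 4 = 42;  189 + 42 = 231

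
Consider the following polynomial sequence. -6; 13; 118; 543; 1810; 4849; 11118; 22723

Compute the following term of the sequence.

19  105  425  1267  3039  6269  11605
86  320  842  1772  3230  5336
234  522  930  1458  2106
288  408  528  648
120  120  120
Fifth differences constant at 120.
648 + 120 = 768;  2106 + 768 = 2874;  5336 + 2874 = 8210;  11605 + 8210 = 19815;  22723 + 19815 = 42538

42538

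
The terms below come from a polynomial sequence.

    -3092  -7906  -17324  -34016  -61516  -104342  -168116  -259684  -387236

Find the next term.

-560426

D1: -4814, -9418, -16692, -27500, -42826, -63774, -91568, -127552
D2: -4604, -7274, -10808, -15326, -20948, -27794, -35984
D3: -2670, -3534, -4518, -5622, -6846, -8190
D4: -864, -984, -1104, -1224, -1344
D5: -120, -120, -120, -120
The fifth differences are constant (-120).
-1344 − 120 = -1464;  -8190 − 1464 = -9654;  -35984 − 9654 = -45638;  -127552 − 45638 = -173190;  -387236 − 173190 = -560426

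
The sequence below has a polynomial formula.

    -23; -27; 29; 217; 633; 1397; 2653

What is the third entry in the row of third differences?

120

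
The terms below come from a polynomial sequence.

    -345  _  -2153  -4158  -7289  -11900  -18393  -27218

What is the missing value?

Using the last 6 terms:
-2005, -3131, -4611, -6493, -8825
-1126, -1480, -1882, -2332
-354, -402, -450
-48, -48
Constant fourth difference = -48.
Extend backward: -354 + 48 = -306;  -1126 + 306 = -820;  -2005 + 820 = -1185;  -2153 + 1185 = -968

-968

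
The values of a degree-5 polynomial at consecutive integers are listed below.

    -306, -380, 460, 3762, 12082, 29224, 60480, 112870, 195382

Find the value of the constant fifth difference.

240

D1: -74, 840, 3302, 8320, 17142, 31256, 52390, 82512
D2: 914, 2462, 5018, 8822, 14114, 21134, 30122
D3: 1548, 2556, 3804, 5292, 7020, 8988
D4: 1008, 1248, 1488, 1728, 1968
D5: 240, 240, 240, 240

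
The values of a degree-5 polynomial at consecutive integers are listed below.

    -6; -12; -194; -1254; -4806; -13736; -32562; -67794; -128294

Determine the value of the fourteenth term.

-1329984

-6, -182, -1060, -3552, -8930, -18826, -35232, -60500
-176, -878, -2492, -5378, -9896, -16406, -25268
-702, -1614, -2886, -4518, -6510, -8862
-912, -1272, -1632, -1992, -2352
-360, -360, -360, -360
Fifth differences constant at -360.
-2352 − 360 = -2712;  -8862 − 2712 = -11574;  -25268 − 11574 = -36842;  -60500 − 36842 = -97342;  -128294 − 97342 = -225636
-2712 − 360 = -3072;  -11574 − 3072 = -14646;  -36842 − 14646 = -51488;  -97342 − 51488 = -148830;  -225636 − 148830 = -374466
-3072 − 360 = -3432;  -14646 − 3432 = -18078;  -51488 − 18078 = -69566;  -148830 − 69566 = -218396;  -374466 − 218396 = -592862
-3432 − 360 = -3792;  -18078 − 3792 = -21870;  -69566 − 21870 = -91436;  -218396 − 91436 = -309832;  -592862 − 309832 = -902694
-3792 − 360 = -4152;  -21870 − 4152 = -26022;  -91436 − 26022 = -117458;  -309832 − 117458 = -427290;  -902694 − 427290 = -1329984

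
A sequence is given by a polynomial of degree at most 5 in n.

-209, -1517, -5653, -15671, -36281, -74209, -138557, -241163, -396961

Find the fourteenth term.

-2758601

Δ: -1308, -4136, -10018, -20610, -37928, -64348, -102606, -155798
Δ²: -2828, -5882, -10592, -17318, -26420, -38258, -53192
Δ³: -3054, -4710, -6726, -9102, -11838, -14934
Δ⁴: -1656, -2016, -2376, -2736, -3096
Δ⁵: -360, -360, -360, -360
The fifth differences are constant (-360).
-3096 − 360 = -3456;  -14934 − 3456 = -18390;  -53192 − 18390 = -71582;  -155798 − 71582 = -227380;  -396961 − 227380 = -624341
-3456 − 360 = -3816;  -18390 − 3816 = -22206;  -71582 − 22206 = -93788;  -227380 − 93788 = -321168;  -624341 − 321168 = -945509
-3816 − 360 = -4176;  -22206 − 4176 = -26382;  -93788 − 26382 = -120170;  -321168 − 120170 = -441338;  -945509 − 441338 = -1386847
-4176 − 360 = -4536;  -26382 − 4536 = -30918;  -120170 − 30918 = -151088;  -441338 − 151088 = -592426;  -1386847 − 592426 = -1979273
-4536 − 360 = -4896;  -30918 − 4896 = -35814;  -151088 − 35814 = -186902;  -592426 − 186902 = -779328;  -1979273 − 779328 = -2758601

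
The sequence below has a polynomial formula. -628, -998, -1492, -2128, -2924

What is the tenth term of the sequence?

D1: -370  -494  -636  -796
D2: -124  -142  -160
D3: -18  -18
Constant third difference = -18, so extend:
-160 − 18 = -178;  -796 − 178 = -974;  -2924 − 974 = -3898
-178 − 18 = -196;  -974 − 196 = -1170;  -3898 − 1170 = -5068
-196 − 18 = -214;  -1170 − 214 = -1384;  -5068 − 1384 = -6452
-214 − 18 = -232;  -1384 − 232 = -1616;  -6452 − 1616 = -8068
-232 − 18 = -250;  -1616 − 250 = -1866;  -8068 − 1866 = -9934

-9934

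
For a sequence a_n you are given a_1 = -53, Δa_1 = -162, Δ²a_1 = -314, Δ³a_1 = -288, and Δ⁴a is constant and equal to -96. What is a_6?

Build the table forward from the leading diagonal:
D4: -96  -96  -96  -96  -96  -96
D3: -288  -384  -480  -576  -672  -768
D2: -314  -602  -986  -1466  -2042  -2714
D1: -162  -476  -1078  -2064  -3530  -5572
a: -53  -215  -691  -1769  -3833  -7363

-7363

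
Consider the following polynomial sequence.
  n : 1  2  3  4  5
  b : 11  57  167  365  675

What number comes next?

1121

D1: 46 , 110 , 198 , 310
D2: 64 , 88 , 112
D3: 24 , 24
Third differences constant at 24.
112 + 24 = 136;  310 + 136 = 446;  675 + 446 = 1121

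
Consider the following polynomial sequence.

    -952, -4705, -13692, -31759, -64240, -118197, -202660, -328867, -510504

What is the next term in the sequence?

-763945

Δ: -3753, -8987, -18067, -32481, -53957, -84463, -126207, -181637
Δ²: -5234, -9080, -14414, -21476, -30506, -41744, -55430
Δ³: -3846, -5334, -7062, -9030, -11238, -13686
Δ⁴: -1488, -1728, -1968, -2208, -2448
Δ⁵: -240, -240, -240, -240
The fifth differences are constant (-240).
-2448 − 240 = -2688;  -13686 − 2688 = -16374;  -55430 − 16374 = -71804;  -181637 − 71804 = -253441;  -510504 − 253441 = -763945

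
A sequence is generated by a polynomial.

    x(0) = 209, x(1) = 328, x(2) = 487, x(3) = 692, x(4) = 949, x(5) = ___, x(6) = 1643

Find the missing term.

1264

Using the first 5 terms:
First differences: 119, 159, 205, 257
Second differences: 40, 46, 52
Third differences: 6, 6
Constant third difference = 6.
Extend forward: 52 + 6 = 58;  257 + 58 = 315;  949 + 315 = 1264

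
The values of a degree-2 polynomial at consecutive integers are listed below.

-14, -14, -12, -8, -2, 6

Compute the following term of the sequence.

16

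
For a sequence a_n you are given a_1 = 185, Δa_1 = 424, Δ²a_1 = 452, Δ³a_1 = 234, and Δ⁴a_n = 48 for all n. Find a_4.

Build the table forward from the leading diagonal:
D4: 48, 48, 48, 48
D3: 234, 282, 330, 378
D2: 452, 686, 968, 1298
D1: 424, 876, 1562, 2530
a: 185, 609, 1485, 3047

3047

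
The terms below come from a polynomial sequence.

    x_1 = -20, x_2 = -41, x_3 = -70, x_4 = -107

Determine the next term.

Δ: -21, -29, -37
Δ²: -8, -8
The second differences are constant (-8).
-37 − 8 = -45;  -107 − 45 = -152

-152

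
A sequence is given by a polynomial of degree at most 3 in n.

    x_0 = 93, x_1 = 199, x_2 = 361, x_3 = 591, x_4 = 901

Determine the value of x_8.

First differences: 106, 162, 230, 310
Second differences: 56, 68, 80
Third differences: 12, 12
Constant third difference = 12, so extend:
80 + 12 = 92;  310 + 92 = 402;  901 + 402 = 1303
92 + 12 = 104;  402 + 104 = 506;  1303 + 506 = 1809
104 + 12 = 116;  506 + 116 = 622;  1809 + 622 = 2431
116 + 12 = 128;  622 + 128 = 750;  2431 + 750 = 3181

3181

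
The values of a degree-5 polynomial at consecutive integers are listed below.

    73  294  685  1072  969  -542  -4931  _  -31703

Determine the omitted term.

Using the first 7 terms:
221, 391, 387, -103, -1511, -4389
170, -4, -490, -1408, -2878
-174, -486, -918, -1470
-312, -432, -552
-120, -120
Constant fifth difference = -120.
Extend forward: -552 − 120 = -672;  -1470 − 672 = -2142;  -2878 − 2142 = -5020;  -4389 − 5020 = -9409;  -4931 − 9409 = -14340

-14340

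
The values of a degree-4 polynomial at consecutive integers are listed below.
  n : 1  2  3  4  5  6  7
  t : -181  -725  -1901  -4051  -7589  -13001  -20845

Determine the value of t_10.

D1: -544, -1176, -2150, -3538, -5412, -7844
D2: -632, -974, -1388, -1874, -2432
D3: -342, -414, -486, -558
D4: -72, -72, -72
The fourth differences are constant (-72).
-558 − 72 = -630;  -2432 − 630 = -3062;  -7844 − 3062 = -10906;  -20845 − 10906 = -31751
-630 − 72 = -702;  -3062 − 702 = -3764;  -10906 − 3764 = -14670;  -31751 − 14670 = -46421
-702 − 72 = -774;  -3764 − 774 = -4538;  -14670 − 4538 = -19208;  -46421 − 19208 = -65629

-65629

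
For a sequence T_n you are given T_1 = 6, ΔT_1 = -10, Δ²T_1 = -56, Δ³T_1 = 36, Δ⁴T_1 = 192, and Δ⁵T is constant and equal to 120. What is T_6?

836

Build the table forward from the leading diagonal:
D5: 120, 120, 120, 120, 120, 120
D4: 192, 312, 432, 552, 672, 792
D3: 36, 228, 540, 972, 1524, 2196
D2: -56, -20, 208, 748, 1720, 3244
D1: -10, -66, -86, 122, 870, 2590
T: 6, -4, -70, -156, -34, 836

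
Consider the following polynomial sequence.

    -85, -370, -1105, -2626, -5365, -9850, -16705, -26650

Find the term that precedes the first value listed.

-10

-285  -735  -1521  -2739  -4485  -6855  -9945
-450  -786  -1218  -1746  -2370  -3090
-336  -432  -528  -624  -720
-96  -96  -96  -96
The fourth differences are constant at -96.
Work back: -336 + 96 = -240;  -450 + 240 = -210;  -285 + 210 = -75;  -85 + 75 = -10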